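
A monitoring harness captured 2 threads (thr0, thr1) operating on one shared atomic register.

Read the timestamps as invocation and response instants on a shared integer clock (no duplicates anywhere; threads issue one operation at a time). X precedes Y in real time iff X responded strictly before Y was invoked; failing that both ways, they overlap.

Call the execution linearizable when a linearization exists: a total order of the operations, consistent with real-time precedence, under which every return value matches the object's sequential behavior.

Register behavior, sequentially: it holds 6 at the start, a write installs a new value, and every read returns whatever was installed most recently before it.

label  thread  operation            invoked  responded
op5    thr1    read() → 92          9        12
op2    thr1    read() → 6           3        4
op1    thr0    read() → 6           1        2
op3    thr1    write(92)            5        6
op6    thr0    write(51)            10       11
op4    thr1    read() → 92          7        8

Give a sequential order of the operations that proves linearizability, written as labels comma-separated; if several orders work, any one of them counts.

after step 1 (op1 read() → 6): value 6
after step 2 (op2 read() → 6): value 6
after step 3 (op3 write(92)): value 92
after step 4 (op4 read() → 92): value 92
after step 5 (op5 read() → 92): value 92
after step 6 (op6 write(51)): value 51

op1, op2, op3, op4, op5, op6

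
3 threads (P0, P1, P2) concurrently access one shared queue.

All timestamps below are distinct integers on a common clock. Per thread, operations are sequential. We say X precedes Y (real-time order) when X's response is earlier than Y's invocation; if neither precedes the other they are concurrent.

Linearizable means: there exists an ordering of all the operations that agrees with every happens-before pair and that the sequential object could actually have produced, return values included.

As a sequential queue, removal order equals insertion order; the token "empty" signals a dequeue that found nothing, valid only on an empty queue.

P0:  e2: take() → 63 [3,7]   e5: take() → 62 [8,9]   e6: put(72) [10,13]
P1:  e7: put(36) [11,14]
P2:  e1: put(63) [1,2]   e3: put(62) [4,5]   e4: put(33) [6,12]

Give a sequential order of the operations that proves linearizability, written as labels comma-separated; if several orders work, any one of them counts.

e1, e2, e3, e4, e5, e6, e7

1. e1 put(63), leaving queue <63>
2. e2 take() → 63, leaving queue <>
3. e3 put(62), leaving queue <62>
4. e4 put(33), leaving queue <62,33>
5. e5 take() → 62, leaving queue <33>
6. e6 put(72), leaving queue <33,72>
7. e7 put(36), leaving queue <33,72,36>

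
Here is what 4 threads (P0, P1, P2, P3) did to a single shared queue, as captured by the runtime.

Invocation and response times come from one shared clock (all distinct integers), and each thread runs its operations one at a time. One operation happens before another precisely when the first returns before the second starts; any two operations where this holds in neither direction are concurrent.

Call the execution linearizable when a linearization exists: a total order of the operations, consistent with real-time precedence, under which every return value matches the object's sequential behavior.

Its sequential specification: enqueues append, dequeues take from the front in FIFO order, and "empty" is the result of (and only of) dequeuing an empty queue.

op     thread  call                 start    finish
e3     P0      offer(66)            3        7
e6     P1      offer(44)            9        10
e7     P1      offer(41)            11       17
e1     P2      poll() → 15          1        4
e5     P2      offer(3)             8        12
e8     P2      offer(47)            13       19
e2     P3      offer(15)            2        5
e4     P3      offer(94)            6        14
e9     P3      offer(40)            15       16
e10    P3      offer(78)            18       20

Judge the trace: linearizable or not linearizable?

linearizable

a witness: e2, e1, e3, e4, e5, e6, e7, e8, e9, e10
step 1: e2 offer(15) — queue <15>
step 2: e1 poll() → 15 — queue <>
step 3: e3 offer(66) — queue <66>
step 4: e4 offer(94) — queue <66,94>
step 5: e5 offer(3) — queue <66,94,3>
step 6: e6 offer(44) — queue <66,94,3,44>
step 7: e7 offer(41) — queue <66,94,3,44,41>
step 8: e8 offer(47) — queue <66,94,3,44,41,47>
step 9: e9 offer(40) — queue <66,94,3,44,41,47,40>
step 10: e10 offer(78) — queue <66,94,3,44,41,47,40,78>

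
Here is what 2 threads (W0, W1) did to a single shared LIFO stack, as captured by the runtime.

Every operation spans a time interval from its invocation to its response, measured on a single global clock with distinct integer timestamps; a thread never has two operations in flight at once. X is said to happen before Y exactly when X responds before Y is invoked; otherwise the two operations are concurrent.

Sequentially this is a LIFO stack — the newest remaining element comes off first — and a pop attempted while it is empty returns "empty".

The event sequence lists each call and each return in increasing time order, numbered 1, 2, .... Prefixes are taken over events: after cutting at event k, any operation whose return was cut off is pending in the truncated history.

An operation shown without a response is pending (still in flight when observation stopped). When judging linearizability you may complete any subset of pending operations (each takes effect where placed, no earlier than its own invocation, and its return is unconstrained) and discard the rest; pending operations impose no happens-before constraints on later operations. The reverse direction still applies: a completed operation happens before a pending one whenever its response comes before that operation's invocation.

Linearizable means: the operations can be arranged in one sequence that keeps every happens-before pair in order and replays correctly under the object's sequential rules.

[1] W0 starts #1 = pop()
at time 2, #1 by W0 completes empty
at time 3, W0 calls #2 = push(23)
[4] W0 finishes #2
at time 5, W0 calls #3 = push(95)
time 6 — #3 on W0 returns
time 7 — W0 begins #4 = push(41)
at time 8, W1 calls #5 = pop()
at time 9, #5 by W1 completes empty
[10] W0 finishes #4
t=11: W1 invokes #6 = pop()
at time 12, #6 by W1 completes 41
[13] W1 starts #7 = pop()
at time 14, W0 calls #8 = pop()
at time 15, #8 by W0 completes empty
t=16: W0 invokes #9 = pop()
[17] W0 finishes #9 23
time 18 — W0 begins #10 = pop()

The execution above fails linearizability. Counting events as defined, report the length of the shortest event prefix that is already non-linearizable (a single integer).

events 1..8 are linearizable, e.g. via #1, #2, #3:
1. #1 pop() → empty, leaving stack <>
2. #2 push(23), leaving stack <23>
3. #3 push(95), leaving stack <23,95>
with event 9 included (#5 responding at time 9), all real-time-consistent orders fail
including or dropping the 1 pending operation (#4) in any combination fails
e.g. #1, #2, #3, #5 (pending dropped): illegal at step 4, since #5 pop() → empty cannot apply there

9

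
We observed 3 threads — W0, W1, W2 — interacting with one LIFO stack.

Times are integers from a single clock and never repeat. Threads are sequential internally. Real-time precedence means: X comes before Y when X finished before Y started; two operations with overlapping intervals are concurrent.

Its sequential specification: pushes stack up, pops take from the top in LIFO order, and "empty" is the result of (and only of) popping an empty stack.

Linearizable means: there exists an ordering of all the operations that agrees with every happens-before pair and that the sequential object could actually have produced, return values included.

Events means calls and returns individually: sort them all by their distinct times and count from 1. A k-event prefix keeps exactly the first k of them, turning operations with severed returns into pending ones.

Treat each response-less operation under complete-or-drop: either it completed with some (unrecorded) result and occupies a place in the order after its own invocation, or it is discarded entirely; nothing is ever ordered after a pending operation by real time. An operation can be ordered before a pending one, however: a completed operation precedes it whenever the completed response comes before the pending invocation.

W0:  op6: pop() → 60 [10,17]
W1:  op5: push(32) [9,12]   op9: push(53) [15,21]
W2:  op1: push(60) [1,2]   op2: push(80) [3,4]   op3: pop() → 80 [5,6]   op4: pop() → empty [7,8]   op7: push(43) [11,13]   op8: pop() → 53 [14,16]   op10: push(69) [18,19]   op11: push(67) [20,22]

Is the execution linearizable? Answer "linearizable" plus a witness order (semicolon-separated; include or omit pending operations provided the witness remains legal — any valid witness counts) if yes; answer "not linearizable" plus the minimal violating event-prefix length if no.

not linearizable — minimal violating prefix: 8 events

the violation lands at event 8, op4's response at time 8: events 1..7 linearize, events 1..8 do not
one real-time candidate order over the 4 completed operations — the LIFO stack replay rejects it
take op1, op2, op3, op4: step 4 already fails, because op4 pop() → empty cannot occur there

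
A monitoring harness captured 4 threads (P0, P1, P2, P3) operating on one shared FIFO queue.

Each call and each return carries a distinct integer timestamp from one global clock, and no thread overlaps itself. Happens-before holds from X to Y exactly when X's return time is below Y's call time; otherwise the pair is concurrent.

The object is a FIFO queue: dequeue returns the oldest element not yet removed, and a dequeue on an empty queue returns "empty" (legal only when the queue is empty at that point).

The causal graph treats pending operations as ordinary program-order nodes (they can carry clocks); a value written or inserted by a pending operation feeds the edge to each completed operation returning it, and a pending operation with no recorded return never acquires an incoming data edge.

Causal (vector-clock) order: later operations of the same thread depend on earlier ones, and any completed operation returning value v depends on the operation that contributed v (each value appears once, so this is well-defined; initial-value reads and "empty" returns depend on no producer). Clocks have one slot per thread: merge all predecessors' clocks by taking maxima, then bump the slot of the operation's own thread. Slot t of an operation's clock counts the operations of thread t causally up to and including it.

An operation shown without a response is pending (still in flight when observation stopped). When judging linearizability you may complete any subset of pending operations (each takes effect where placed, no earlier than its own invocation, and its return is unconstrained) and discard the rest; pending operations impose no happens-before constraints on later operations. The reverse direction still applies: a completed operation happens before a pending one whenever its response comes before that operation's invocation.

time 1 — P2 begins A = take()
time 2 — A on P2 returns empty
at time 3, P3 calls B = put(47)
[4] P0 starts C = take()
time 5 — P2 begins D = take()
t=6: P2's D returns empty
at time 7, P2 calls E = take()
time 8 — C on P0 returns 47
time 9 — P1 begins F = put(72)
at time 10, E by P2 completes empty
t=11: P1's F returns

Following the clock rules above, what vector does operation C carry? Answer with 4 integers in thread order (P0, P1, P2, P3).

invoked at 3, B has no predecessors; its own P3 bump gives (0, 0, 0, 1)
invoked at 1, A has no predecessors; its own P2 bump gives (0, 0, 1, 0)
invoked at 9, F has no predecessors; its own P1 bump gives (0, 1, 0, 0)
invoked at 5, D merges VC(A)=(0, 0, 1, 0) and bumps P2's slot → (0, 0, 2, 0)
invoked at 4, C merges VC(B)=(0, 0, 0, 1) and bumps P0's slot → (1, 0, 0, 1)
invoked at 7, E merges VC(D)=(0, 0, 2, 0) and bumps P2's slot → (0, 0, 3, 0)
target: VC(C) = (1, 0, 0, 1)

(1, 0, 0, 1)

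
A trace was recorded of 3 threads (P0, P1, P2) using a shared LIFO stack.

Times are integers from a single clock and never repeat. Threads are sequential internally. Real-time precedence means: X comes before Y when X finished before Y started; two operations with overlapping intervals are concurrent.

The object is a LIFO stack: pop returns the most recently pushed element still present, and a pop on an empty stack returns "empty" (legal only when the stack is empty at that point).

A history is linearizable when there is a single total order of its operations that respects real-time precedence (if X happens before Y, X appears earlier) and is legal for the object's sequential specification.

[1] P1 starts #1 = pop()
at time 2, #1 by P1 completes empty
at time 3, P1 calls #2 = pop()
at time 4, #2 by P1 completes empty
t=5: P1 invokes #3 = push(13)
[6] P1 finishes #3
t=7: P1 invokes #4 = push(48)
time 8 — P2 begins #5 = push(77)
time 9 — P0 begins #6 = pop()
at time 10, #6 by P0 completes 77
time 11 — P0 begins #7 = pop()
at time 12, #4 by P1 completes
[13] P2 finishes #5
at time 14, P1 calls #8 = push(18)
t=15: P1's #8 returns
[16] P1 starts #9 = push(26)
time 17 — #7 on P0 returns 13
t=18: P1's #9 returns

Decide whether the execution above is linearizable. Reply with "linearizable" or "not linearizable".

witness order: #1, #2, #3, #5, #6, #7, #4, #8, #9
1. #1 pop() → empty, leaving stack <>
2. #2 pop() → empty, leaving stack <>
3. #3 push(13), leaving stack <13>
4. #5 push(77), leaving stack <13,77>
5. #6 pop() → 77, leaving stack <13>
6. #7 pop() → 13, leaving stack <>
7. #4 push(48), leaving stack <48>
8. #8 push(18), leaving stack <48,18>
9. #9 push(26), leaving stack <48,18,26>

linearizable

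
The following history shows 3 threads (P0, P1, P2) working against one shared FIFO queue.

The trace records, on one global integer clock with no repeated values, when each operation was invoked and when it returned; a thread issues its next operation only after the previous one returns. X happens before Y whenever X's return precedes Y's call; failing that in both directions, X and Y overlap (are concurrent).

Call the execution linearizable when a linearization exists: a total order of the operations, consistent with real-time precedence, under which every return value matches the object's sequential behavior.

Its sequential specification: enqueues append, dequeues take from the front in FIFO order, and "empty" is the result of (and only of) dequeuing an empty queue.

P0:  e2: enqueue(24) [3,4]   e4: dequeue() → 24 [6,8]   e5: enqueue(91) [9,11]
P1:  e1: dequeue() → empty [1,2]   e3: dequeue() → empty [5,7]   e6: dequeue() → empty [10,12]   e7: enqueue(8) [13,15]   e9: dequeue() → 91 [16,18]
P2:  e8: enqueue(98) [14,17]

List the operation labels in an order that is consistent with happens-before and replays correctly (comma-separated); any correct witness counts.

step 1: e1 dequeue() → empty — queue <>
step 2: e2 enqueue(24) — queue <24>
step 3: e4 dequeue() → 24 — queue <>
step 4: e3 dequeue() → empty — queue <>
step 5: e6 dequeue() → empty — queue <>
step 6: e5 enqueue(91) — queue <91>
step 7: e7 enqueue(8) — queue <91,8>
step 8: e8 enqueue(98) — queue <91,8,98>
step 9: e9 dequeue() → 91 — queue <8,98>

e1, e2, e4, e3, e6, e5, e7, e8, e9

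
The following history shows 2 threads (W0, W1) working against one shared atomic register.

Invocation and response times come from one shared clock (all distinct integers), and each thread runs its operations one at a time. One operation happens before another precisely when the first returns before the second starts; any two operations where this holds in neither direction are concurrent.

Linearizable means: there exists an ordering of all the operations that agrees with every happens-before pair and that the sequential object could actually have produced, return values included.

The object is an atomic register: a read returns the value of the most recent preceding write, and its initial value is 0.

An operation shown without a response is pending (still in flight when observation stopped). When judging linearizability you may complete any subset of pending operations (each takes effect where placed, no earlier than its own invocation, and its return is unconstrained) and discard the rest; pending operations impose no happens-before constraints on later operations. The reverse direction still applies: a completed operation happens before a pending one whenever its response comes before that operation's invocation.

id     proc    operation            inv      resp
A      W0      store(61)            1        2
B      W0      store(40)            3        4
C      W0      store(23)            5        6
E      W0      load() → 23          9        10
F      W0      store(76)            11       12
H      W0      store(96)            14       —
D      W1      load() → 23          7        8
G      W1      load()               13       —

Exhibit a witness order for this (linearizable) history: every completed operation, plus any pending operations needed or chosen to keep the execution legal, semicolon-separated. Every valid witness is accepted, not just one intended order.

A; B; C; D; E; F

1. A store(61), leaving value 61
2. B store(40), leaving value 40
3. C store(23), leaving value 23
4. D load() → 23, leaving value 23
5. E load() → 23, leaving value 23
6. F store(76), leaving value 76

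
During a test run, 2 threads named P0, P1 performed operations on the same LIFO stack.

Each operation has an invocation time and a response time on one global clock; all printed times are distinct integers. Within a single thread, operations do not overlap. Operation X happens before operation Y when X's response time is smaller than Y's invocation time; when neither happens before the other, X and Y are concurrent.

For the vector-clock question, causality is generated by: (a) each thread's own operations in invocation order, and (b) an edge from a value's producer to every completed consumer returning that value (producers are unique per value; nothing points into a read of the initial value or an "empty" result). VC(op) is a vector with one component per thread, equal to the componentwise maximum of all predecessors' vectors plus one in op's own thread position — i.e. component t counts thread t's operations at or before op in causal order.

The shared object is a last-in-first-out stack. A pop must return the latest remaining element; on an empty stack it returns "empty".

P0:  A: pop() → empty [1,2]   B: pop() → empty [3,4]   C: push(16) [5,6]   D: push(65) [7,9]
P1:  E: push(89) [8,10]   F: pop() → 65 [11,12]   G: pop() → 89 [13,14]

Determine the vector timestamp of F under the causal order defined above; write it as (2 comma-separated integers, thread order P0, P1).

invoked at 8, E has no predecessors; its own P1 bump gives (0, 1)
invoked at 1, A has no predecessors; its own P0 bump gives (1, 0)
merge at B (invoked 3): VC(A)=(1, 0), own-thread bump on P0 → (2, 0)
merge at C (invoked 5): VC(B)=(2, 0), own-thread bump on P0 → (3, 0)
merge at D (invoked 7): VC(C)=(3, 0), own-thread bump on P0 → (4, 0)
merge at F (invoked 11): VC(D)=(4, 0), VC(E)=(0, 1), own-thread bump on P1 → (4, 2)
merge at G (invoked 13): VC(E)=(0, 1), VC(F)=(4, 2), own-thread bump on P1 → (4, 3)
target: VC(F) = (4, 2)

(4, 2)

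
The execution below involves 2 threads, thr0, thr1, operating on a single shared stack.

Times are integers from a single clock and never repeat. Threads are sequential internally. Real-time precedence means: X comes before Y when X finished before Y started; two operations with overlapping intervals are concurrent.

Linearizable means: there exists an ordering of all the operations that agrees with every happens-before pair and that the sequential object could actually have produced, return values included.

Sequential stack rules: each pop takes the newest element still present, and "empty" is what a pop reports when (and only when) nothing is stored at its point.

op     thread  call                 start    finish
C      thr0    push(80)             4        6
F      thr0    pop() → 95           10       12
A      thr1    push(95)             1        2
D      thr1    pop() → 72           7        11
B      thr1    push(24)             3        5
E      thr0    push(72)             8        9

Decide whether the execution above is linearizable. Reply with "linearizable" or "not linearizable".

not linearizable

through event 11 a valid linearization exists; event 12 (F responding at time 12) ends that
no legal order exists: 6 real-time-consistent candidates over 6 completed stack operations, all rejected
sample order A, B, C, D, E, F stalls at step 4 — D pop() → 72 has no legal effect
sample order A, B, C, E, D, F stalls at step 6 — F pop() → 95 has no legal effect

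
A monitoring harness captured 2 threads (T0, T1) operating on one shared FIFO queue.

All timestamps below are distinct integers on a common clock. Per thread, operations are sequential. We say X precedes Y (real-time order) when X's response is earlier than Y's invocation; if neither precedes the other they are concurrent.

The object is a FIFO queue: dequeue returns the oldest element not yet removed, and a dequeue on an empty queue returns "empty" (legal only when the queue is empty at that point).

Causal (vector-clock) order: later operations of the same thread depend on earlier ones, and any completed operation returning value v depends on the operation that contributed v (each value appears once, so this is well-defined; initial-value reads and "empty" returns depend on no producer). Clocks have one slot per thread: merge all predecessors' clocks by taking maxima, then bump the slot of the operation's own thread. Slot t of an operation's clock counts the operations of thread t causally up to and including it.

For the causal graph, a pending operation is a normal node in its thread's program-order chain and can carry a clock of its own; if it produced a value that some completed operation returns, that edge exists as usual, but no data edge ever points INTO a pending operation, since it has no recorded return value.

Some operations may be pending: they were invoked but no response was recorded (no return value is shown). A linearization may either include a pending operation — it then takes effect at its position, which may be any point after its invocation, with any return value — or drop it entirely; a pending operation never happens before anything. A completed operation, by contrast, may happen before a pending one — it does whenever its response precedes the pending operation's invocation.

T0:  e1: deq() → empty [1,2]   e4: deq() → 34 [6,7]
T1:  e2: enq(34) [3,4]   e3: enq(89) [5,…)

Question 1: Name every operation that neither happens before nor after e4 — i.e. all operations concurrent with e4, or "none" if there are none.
e3

e4 runs from 6 to 7; window-overlapping ops are concurrent
e1 [1,2]: before
e2 [3,4]: before
e3 [5,…): concurrent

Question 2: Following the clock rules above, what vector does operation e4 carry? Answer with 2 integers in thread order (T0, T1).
(2, 1)

invoked at 3, e2 has no predecessors; its own T1 bump gives (0, 1)
invoked at 1, e1 has no predecessors; its own T0 bump gives (1, 0)
VC(e3, invoked at 5): max of VC(e2)=(0, 1), then +1 on thread T1 → (0, 2)
VC(e4, invoked at 6): max of VC(e1)=(1, 0), VC(e2)=(0, 1), then +1 on thread T0 → (2, 1)
target: VC(e4) = (2, 1)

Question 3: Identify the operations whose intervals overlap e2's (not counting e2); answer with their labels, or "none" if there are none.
none

overlap test against e2 [3,4]: concurrent iff the interval meets 3..4
e1 [1,2]: before
e3 [5,…): after
e4 [6,7]: after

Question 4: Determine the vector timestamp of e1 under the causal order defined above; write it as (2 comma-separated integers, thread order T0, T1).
(1, 0)

e2, invoked 3, has no incoming edges; only T1's bump applies → (0, 1)
e1, invoked 1, has no incoming edges; only T0's bump applies → (1, 0)
merge at e3 (invoked 5): VC(e2)=(0, 1), own-thread bump on T1 → (0, 2)
merge at e4 (invoked 6): VC(e1)=(1, 0), VC(e2)=(0, 1), own-thread bump on T0 → (2, 1)
target: VC(e1) = (1, 0)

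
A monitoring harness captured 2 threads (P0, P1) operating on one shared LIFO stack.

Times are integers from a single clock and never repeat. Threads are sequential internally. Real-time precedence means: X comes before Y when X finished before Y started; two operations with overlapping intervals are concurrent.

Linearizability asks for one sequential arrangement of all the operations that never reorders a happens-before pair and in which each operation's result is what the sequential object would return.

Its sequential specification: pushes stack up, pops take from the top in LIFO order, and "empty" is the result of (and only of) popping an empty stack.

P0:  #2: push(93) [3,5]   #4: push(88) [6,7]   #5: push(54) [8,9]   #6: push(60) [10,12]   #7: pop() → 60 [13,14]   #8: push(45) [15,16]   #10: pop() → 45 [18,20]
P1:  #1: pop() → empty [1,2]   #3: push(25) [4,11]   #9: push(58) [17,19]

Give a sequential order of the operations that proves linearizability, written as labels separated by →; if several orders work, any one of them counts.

1. #1 pop() → empty, leaving stack <>
2. #2 push(93), leaving stack <93>
3. #3 push(25), leaving stack <93,25>
4. #4 push(88), leaving stack <93,25,88>
5. #5 push(54), leaving stack <93,25,88,54>
6. #6 push(60), leaving stack <93,25,88,54,60>
7. #7 pop() → 60, leaving stack <93,25,88,54>
8. #8 push(45), leaving stack <93,25,88,54,45>
9. #10 pop() → 45, leaving stack <93,25,88,54>
10. #9 push(58), leaving stack <93,25,88,54,58>

#1 → #2 → #3 → #4 → #5 → #6 → #7 → #8 → #10 → #9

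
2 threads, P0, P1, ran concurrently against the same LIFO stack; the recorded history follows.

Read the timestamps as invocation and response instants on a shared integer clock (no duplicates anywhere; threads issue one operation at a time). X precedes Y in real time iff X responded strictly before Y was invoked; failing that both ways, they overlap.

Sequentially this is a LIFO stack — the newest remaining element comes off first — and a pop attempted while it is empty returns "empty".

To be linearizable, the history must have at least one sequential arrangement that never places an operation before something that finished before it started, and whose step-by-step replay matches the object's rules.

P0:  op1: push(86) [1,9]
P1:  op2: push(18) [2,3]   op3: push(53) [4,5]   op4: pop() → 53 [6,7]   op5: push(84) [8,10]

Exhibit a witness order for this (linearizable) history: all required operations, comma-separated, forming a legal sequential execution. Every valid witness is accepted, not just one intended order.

op1, op2, op3, op4, op5

1. op1 push(86), leaving stack <86>
2. op2 push(18), leaving stack <86,18>
3. op3 push(53), leaving stack <86,18,53>
4. op4 pop() → 53, leaving stack <86,18>
5. op5 push(84), leaving stack <86,18,84>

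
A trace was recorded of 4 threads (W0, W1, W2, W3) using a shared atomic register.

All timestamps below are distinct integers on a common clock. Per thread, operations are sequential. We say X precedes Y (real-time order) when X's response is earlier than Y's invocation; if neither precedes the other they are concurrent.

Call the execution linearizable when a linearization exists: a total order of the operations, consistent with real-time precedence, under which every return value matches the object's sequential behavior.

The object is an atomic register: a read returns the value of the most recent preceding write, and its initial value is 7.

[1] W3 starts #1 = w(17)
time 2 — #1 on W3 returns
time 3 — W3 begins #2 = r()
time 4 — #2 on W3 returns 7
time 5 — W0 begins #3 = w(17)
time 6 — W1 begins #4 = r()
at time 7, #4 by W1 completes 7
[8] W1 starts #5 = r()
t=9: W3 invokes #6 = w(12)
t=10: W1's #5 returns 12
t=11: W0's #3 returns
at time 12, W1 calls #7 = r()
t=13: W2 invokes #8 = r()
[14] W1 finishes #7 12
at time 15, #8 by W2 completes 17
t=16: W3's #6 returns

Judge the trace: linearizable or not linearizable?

not linearizable

events 1..3 are fine; event 4 — the response of #2 at time 4 — makes the prefix non-linearizable
a single order respects real time; the 2 completed atomic register operations fail replay along it
e.g. #1, #2: illegal at step 2, since #2 r() → 7 cannot apply there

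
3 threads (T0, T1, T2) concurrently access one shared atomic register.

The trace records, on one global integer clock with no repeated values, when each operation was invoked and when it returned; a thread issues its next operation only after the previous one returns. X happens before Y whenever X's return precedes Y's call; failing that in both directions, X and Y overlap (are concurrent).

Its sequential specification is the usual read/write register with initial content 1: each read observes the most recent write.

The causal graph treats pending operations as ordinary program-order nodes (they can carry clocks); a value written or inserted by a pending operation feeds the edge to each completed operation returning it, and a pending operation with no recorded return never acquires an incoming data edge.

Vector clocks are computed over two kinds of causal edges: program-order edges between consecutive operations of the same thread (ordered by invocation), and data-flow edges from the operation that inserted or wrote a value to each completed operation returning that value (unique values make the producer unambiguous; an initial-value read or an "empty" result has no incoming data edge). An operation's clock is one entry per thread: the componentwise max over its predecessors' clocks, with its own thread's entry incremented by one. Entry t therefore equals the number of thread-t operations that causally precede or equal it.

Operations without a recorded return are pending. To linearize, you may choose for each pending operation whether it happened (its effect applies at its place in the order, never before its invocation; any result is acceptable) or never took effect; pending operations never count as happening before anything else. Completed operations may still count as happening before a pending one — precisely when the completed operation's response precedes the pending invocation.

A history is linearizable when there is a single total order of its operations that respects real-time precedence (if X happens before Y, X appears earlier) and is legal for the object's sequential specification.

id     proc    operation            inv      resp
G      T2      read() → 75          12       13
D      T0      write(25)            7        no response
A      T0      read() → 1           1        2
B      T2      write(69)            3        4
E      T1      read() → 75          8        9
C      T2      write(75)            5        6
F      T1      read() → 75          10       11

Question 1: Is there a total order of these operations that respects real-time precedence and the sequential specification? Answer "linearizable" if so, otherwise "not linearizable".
linearizable

one valid linearization: A, B, C, E, F, G
step 1: A read() → 1 — value 1
step 2: B write(69) — value 69
step 3: C write(75) — value 75
step 4: E read() → 75 — value 75
step 5: F read() → 75 — value 75
step 6: G read() → 75 — value 75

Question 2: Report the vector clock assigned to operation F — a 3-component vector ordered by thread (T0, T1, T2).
(0, 2, 2)

invoked at 3, B has no predecessors; its own T2 bump gives (0, 0, 1)
invoked at 1, A has no predecessors; its own T0 bump gives (1, 0, 0)
from VC(B)=(0, 0, 1), C (invoked 5) maxes components and bumps T2 → (0, 0, 2)
from VC(A)=(1, 0, 0), D (invoked 7) maxes components and bumps T0 → (2, 0, 0)
from VC(C)=(0, 0, 2), G (invoked 12) maxes components and bumps T2 → (0, 0, 3)
from VC(C)=(0, 0, 2), E (invoked 8) maxes components and bumps T1 → (0, 1, 2)
from VC(C)=(0, 0, 2), VC(E)=(0, 1, 2), F (invoked 10) maxes components and bumps T1 → (0, 2, 2)
target: VC(F) = (0, 2, 2)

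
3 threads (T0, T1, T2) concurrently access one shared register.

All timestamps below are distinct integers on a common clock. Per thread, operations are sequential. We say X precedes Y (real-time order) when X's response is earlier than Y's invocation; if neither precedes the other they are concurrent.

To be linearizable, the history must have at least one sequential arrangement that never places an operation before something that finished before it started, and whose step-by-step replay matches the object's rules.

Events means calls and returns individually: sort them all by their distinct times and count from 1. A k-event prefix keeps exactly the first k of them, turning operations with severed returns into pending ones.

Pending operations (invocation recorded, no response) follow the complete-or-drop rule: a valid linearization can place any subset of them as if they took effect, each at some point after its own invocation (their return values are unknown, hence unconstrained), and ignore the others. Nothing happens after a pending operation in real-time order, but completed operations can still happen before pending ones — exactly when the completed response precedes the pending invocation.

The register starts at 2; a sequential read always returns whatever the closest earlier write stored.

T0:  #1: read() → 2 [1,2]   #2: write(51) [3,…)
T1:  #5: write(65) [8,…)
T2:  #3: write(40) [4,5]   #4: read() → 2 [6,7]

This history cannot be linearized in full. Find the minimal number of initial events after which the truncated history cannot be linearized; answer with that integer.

7

events 1..6 are linearizable, e.g. via #1, #2, #3:
step 1: #1 read() → 2 — value 2
step 2: #2 write(51) (pending, included) — value 51
step 3: #3 write(40) — value 40
with event 7 included (#4 responding at time 7), all real-time-consistent orders fail
no escape via the 1 pending operation (#2): every completion choice fails
take #1, #3, #4 (pending dropped): step 3 already fails, because #4 read() → 2 cannot occur there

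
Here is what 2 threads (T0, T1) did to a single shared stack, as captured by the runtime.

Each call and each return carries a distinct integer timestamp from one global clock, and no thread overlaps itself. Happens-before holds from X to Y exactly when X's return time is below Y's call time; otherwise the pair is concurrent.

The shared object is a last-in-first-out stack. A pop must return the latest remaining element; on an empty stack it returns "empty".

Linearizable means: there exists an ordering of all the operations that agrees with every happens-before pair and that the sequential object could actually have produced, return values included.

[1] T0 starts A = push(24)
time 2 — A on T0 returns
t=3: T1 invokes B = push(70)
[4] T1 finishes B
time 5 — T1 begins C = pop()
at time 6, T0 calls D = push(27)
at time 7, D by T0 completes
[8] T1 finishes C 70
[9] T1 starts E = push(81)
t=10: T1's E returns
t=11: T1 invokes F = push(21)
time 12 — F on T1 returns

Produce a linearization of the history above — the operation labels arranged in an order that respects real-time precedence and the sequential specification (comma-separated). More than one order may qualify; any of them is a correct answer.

A, B, C, D, E, F

after step 1 (A push(24)): stack <24>
after step 2 (B push(70)): stack <24,70>
after step 3 (C pop() → 70): stack <24>
after step 4 (D push(27)): stack <24,27>
after step 5 (E push(81)): stack <24,27,81>
after step 6 (F push(21)): stack <24,27,81,21>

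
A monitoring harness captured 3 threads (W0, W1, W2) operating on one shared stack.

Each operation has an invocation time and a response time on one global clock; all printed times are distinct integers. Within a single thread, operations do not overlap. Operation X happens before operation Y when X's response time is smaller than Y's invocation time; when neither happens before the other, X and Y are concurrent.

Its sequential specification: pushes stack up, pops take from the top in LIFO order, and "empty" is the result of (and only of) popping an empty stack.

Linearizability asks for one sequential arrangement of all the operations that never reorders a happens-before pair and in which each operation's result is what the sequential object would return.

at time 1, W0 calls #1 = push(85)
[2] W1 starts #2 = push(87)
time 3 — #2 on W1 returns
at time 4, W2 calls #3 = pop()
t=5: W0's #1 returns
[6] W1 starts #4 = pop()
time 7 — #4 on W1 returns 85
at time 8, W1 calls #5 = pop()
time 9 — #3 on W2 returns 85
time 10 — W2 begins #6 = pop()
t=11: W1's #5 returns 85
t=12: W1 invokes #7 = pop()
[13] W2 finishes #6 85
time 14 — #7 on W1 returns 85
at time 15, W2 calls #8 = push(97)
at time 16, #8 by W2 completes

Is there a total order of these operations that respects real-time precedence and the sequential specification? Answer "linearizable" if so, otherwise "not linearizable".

prefix check: 1..8 passes, 1..9 fails once #3's time-9 response joins
every one of the 5 real-time-consistent orders over 4 completed stack ops fails the sequential spec
completion choices over the 1 pending operation (#5) were checked; none helps
sample order #1, #2, #3, #4 (pending dropped) stalls at step 3 — #3 pop() → 85 has no legal effect
sample order #1, #2, #4, #3 (pending dropped) stalls at step 3 — #4 pop() → 85 has no legal effect

not linearizable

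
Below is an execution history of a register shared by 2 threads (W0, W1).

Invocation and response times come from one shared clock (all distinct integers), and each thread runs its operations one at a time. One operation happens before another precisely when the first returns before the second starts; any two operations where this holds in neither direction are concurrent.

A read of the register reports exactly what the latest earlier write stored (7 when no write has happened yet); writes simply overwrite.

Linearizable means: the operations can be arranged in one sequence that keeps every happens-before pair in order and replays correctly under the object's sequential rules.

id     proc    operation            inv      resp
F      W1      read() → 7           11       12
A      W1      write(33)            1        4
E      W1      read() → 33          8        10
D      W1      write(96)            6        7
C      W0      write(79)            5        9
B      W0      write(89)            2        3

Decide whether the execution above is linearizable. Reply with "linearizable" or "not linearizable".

not linearizable

prefix check: 1..9 passes, 1..10 fails once E's time-10 response joins
checked exhaustively: 6 real-time-consistent orders of 5 completed operations, zero legal register replays
one such order, A, B, C, D, E, breaks at step 5 where E read() → 33 is illegal
one such order, A, B, D, C, E, breaks at step 5 where E read() → 33 is illegal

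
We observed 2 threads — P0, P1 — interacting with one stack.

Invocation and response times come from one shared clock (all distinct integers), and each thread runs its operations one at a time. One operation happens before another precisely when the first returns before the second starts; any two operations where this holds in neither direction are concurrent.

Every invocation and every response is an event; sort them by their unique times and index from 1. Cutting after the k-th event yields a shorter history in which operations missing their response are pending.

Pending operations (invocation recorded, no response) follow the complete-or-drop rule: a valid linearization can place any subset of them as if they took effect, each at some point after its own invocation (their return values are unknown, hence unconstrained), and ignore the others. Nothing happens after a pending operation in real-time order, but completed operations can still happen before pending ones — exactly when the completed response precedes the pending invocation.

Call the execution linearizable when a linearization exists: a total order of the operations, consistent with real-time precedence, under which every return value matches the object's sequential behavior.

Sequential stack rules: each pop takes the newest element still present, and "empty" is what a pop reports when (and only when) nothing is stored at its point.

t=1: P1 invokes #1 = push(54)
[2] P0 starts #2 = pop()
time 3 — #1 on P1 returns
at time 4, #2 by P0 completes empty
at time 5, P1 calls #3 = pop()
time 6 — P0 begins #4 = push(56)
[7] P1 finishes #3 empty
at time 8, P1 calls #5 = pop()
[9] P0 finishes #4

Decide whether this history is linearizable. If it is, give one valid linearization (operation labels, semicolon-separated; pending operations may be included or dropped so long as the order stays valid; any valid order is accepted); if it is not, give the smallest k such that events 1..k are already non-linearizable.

not linearizable — minimal violating prefix: 7 events

through event 6 a valid linearization exists; event 7 (#3 responding at time 7) ends that
the 3 completed operations admit 2 real-time orders; each fails the stack replay
include/drop combinations of the 1 pending operation (#4) were all tried; none helps
one such order, #1, #2, #3 (pending dropped), breaks at step 2 where #2 pop() → empty is illegal
one such order, #2, #1, #3 (pending dropped), breaks at step 3 where #3 pop() → empty is illegal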